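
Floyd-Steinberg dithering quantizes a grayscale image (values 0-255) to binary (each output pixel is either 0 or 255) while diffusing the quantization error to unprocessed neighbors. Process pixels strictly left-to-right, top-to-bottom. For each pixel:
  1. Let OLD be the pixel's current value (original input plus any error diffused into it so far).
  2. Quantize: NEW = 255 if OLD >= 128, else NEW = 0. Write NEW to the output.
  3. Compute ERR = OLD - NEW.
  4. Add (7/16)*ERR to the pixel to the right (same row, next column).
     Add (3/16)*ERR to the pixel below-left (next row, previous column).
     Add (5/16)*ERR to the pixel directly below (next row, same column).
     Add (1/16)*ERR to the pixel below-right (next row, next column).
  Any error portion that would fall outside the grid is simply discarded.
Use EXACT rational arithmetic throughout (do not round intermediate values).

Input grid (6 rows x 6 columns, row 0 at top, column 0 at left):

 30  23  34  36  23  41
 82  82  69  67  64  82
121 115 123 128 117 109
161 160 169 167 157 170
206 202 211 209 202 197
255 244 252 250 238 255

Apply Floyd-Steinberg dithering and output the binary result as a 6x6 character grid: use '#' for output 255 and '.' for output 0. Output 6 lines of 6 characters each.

Answer: ......
.#..#.
#.#.#.
#.##.#
######
######

Derivation:
(0,0): OLD=30 → NEW=0, ERR=30
(0,1): OLD=289/8 → NEW=0, ERR=289/8
(0,2): OLD=6375/128 → NEW=0, ERR=6375/128
(0,3): OLD=118353/2048 → NEW=0, ERR=118353/2048
(0,4): OLD=1582135/32768 → NEW=0, ERR=1582135/32768
(0,5): OLD=32570753/524288 → NEW=0, ERR=32570753/524288
(1,0): OLD=12563/128 → NEW=0, ERR=12563/128
(1,1): OLD=150981/1024 → NEW=255, ERR=-110139/1024
(1,2): OLD=1658089/32768 → NEW=0, ERR=1658089/32768
(1,3): OLD=15645141/131072 → NEW=0, ERR=15645141/131072
(1,4): OLD=1229516287/8388608 → NEW=255, ERR=-909578753/8388608
(1,5): OLD=7649489225/134217728 → NEW=0, ERR=7649489225/134217728
(2,0): OLD=2154567/16384 → NEW=255, ERR=-2023353/16384
(2,1): OLD=22534333/524288 → NEW=0, ERR=22534333/524288
(2,2): OLD=1453536759/8388608 → NEW=255, ERR=-685558281/8388608
(2,3): OLD=7541570431/67108864 → NEW=0, ERR=7541570431/67108864
(2,4): OLD=323040364669/2147483648 → NEW=255, ERR=-224567965571/2147483648
(2,5): OLD=2552342700347/34359738368 → NEW=0, ERR=2552342700347/34359738368
(3,0): OLD=1094432407/8388608 → NEW=255, ERR=-1044662633/8388608
(3,1): OLD=6436156555/67108864 → NEW=0, ERR=6436156555/67108864
(3,2): OLD=112301119409/536870912 → NEW=255, ERR=-24600963151/536870912
(3,3): OLD=5406693791539/34359738368 → NEW=255, ERR=-3355039492301/34359738368
(3,4): OLD=28189630625171/274877906944 → NEW=0, ERR=28189630625171/274877906944
(3,5): OLD=1018344329684669/4398046511104 → NEW=255, ERR=-103157530646851/4398046511104
(4,0): OLD=198712780089/1073741824 → NEW=255, ERR=-75091385031/1073741824
(4,1): OLD=3178263808421/17179869184 → NEW=255, ERR=-1202602833499/17179869184
(4,2): OLD=84519922532319/549755813888 → NEW=255, ERR=-55667810009121/549755813888
(4,3): OLD=1324252009677947/8796093022208 → NEW=255, ERR=-918751710985093/8796093022208
(4,4): OLD=25030216276997803/140737488355328 → NEW=255, ERR=-10857843253610837/140737488355328
(4,5): OLD=365527546497309389/2251799813685248 → NEW=255, ERR=-208681405992428851/2251799813685248
(5,0): OLD=60478746967743/274877906944 → NEW=255, ERR=-9615119302977/274877906944
(5,1): OLD=1613768354653999/8796093022208 → NEW=255, ERR=-629235366009041/8796093022208
(5,2): OLD=11617893459521461/70368744177664 → NEW=255, ERR=-6326136305782859/70368744177664
(5,3): OLD=354059419138377047/2251799813685248 → NEW=255, ERR=-220149533351361193/2251799813685248
(5,4): OLD=662991855096944839/4503599627370496 → NEW=255, ERR=-485426049882531641/4503599627370496
(5,5): OLD=12542439086454066899/72057594037927936 → NEW=255, ERR=-5832247393217556781/72057594037927936
Row 0: ......
Row 1: .#..#.
Row 2: #.#.#.
Row 3: #.##.#
Row 4: ######
Row 5: ######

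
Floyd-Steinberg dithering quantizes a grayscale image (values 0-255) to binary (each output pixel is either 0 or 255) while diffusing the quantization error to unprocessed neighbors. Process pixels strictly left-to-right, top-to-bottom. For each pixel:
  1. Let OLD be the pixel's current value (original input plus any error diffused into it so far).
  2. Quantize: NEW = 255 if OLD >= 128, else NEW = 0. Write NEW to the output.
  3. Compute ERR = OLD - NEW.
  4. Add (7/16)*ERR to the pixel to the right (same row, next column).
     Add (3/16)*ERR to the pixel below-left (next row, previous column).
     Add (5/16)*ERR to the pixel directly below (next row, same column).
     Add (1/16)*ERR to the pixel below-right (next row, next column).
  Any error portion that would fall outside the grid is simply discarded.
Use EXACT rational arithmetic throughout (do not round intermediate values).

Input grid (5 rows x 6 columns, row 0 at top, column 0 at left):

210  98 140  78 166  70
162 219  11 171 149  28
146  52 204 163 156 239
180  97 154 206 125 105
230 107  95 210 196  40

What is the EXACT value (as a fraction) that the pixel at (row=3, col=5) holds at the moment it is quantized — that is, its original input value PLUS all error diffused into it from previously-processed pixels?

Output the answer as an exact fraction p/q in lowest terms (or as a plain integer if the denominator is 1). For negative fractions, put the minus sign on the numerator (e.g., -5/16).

Answer: 1387132832670001/8796093022208

Derivation:
(0,0): OLD=210 → NEW=255, ERR=-45
(0,1): OLD=1253/16 → NEW=0, ERR=1253/16
(0,2): OLD=44611/256 → NEW=255, ERR=-20669/256
(0,3): OLD=174805/4096 → NEW=0, ERR=174805/4096
(0,4): OLD=12102611/65536 → NEW=255, ERR=-4609069/65536
(0,5): OLD=41136837/1048576 → NEW=0, ERR=41136837/1048576
(1,0): OLD=41631/256 → NEW=255, ERR=-23649/256
(1,1): OLD=379097/2048 → NEW=255, ERR=-143143/2048
(1,2): OLD=-2091443/65536 → NEW=0, ERR=-2091443/65536
(1,3): OLD=39883081/262144 → NEW=255, ERR=-26963639/262144
(1,4): OLD=1544258363/16777216 → NEW=0, ERR=1544258363/16777216
(1,5): OLD=20437026605/268435456 → NEW=0, ERR=20437026605/268435456
(2,0): OLD=3408739/32768 → NEW=0, ERR=3408739/32768
(2,1): OLD=67016945/1048576 → NEW=0, ERR=67016945/1048576
(2,2): OLD=3327502355/16777216 → NEW=255, ERR=-950687725/16777216
(2,3): OLD=16284583227/134217728 → NEW=0, ERR=16284583227/134217728
(2,4): OLD=1055240045873/4294967296 → NEW=255, ERR=-39976614607/4294967296
(2,5): OLD=18174410906983/68719476736 → NEW=255, ERR=650944339303/68719476736
(3,0): OLD=3766347955/16777216 → NEW=255, ERR=-511842125/16777216
(3,1): OLD=13354955575/134217728 → NEW=0, ERR=13354955575/134217728
(3,2): OLD=221800790229/1073741824 → NEW=255, ERR=-52003374891/1073741824
(3,3): OLD=14942345125567/68719476736 → NEW=255, ERR=-2581121442113/68719476736
(3,4): OLD=63231756919391/549755813888 → NEW=0, ERR=63231756919391/549755813888
(3,5): OLD=1387132832670001/8796093022208 → NEW=255, ERR=-855870887993039/8796093022208
Target (3,5): original=105, with diffused error = 1387132832670001/8796093022208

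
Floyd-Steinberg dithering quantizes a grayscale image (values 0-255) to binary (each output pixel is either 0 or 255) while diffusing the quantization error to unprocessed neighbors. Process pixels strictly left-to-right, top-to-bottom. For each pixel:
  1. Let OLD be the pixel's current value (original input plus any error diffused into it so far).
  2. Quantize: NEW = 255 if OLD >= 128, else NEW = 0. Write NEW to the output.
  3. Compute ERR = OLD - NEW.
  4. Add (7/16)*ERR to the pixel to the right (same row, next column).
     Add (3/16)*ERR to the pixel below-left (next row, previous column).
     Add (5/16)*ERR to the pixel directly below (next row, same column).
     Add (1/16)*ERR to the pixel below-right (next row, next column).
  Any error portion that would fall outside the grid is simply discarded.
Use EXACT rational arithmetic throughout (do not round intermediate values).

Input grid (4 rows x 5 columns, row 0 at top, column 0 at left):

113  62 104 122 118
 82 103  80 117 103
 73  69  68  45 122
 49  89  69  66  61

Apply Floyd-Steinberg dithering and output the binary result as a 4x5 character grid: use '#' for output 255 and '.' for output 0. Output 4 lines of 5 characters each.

(0,0): OLD=113 → NEW=0, ERR=113
(0,1): OLD=1783/16 → NEW=0, ERR=1783/16
(0,2): OLD=39105/256 → NEW=255, ERR=-26175/256
(0,3): OLD=316487/4096 → NEW=0, ERR=316487/4096
(0,4): OLD=9948657/65536 → NEW=255, ERR=-6763023/65536
(1,0): OLD=35381/256 → NEW=255, ERR=-29899/256
(1,1): OLD=152819/2048 → NEW=0, ERR=152819/2048
(1,2): OLD=6694255/65536 → NEW=0, ERR=6694255/65536
(1,3): OLD=41968067/262144 → NEW=255, ERR=-24878653/262144
(1,4): OLD=142857449/4194304 → NEW=0, ERR=142857449/4194304
(2,0): OLD=1654561/32768 → NEW=0, ERR=1654561/32768
(2,1): OLD=132395259/1048576 → NEW=0, ERR=132395259/1048576
(2,2): OLD=2382857393/16777216 → NEW=255, ERR=-1895332687/16777216
(2,3): OLD=-5720883581/268435456 → NEW=0, ERR=-5720883581/268435456
(2,4): OLD=504178468053/4294967296 → NEW=0, ERR=504178468053/4294967296
(3,0): OLD=1483999121/16777216 → NEW=0, ERR=1483999121/16777216
(3,1): OLD=20015753661/134217728 → NEW=255, ERR=-14209766979/134217728
(3,2): OLD=-37480073681/4294967296 → NEW=0, ERR=-37480073681/4294967296
(3,3): OLD=605348062327/8589934592 → NEW=0, ERR=605348062327/8589934592
(3,4): OLD=17479929004019/137438953472 → NEW=0, ERR=17479929004019/137438953472
Row 0: ..#.#
Row 1: #..#.
Row 2: ..#..
Row 3: .#...

Answer: ..#.#
#..#.
..#..
.#...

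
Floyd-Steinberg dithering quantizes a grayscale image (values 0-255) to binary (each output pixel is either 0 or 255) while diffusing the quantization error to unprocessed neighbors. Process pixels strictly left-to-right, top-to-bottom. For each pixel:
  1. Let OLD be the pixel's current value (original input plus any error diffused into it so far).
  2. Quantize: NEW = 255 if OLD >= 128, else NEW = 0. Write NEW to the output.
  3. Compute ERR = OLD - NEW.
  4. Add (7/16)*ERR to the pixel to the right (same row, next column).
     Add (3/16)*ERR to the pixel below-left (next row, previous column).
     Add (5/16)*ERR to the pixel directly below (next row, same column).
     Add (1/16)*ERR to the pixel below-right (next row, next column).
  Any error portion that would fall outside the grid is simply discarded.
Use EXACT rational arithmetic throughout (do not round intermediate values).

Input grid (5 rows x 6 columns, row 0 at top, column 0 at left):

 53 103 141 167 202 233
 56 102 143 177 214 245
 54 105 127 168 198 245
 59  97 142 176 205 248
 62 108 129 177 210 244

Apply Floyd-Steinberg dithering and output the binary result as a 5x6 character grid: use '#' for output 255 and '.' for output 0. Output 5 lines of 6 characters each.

Answer: ..####
.#.#.#
.#.###
..#.##
.#.###

Derivation:
(0,0): OLD=53 → NEW=0, ERR=53
(0,1): OLD=2019/16 → NEW=0, ERR=2019/16
(0,2): OLD=50229/256 → NEW=255, ERR=-15051/256
(0,3): OLD=578675/4096 → NEW=255, ERR=-465805/4096
(0,4): OLD=9977637/65536 → NEW=255, ERR=-6734043/65536
(0,5): OLD=197179907/1048576 → NEW=255, ERR=-70206973/1048576
(1,0): OLD=24633/256 → NEW=0, ERR=24633/256
(1,1): OLD=360079/2048 → NEW=255, ERR=-162161/2048
(1,2): OLD=5016763/65536 → NEW=0, ERR=5016763/65536
(1,3): OLD=39848927/262144 → NEW=255, ERR=-26997793/262144
(1,4): OLD=1965795581/16777216 → NEW=0, ERR=1965795581/16777216
(1,5): OLD=72186782939/268435456 → NEW=255, ERR=3735741659/268435456
(2,0): OLD=2268309/32768 → NEW=0, ERR=2268309/32768
(2,1): OLD=137267383/1048576 → NEW=255, ERR=-130119497/1048576
(2,2): OLD=1214211045/16777216 → NEW=0, ERR=1214211045/16777216
(2,3): OLD=26069509117/134217728 → NEW=255, ERR=-8156011523/134217728
(2,4): OLD=877044494711/4294967296 → NEW=255, ERR=-218172165769/4294967296
(2,5): OLD=16111169641393/68719476736 → NEW=255, ERR=-1412296926287/68719476736
(3,0): OLD=962426693/16777216 → NEW=0, ERR=962426693/16777216
(3,1): OLD=13584836833/134217728 → NEW=0, ERR=13584836833/134217728
(3,2): OLD=203740823731/1073741824 → NEW=255, ERR=-70063341389/1073741824
(3,3): OLD=8484214033177/68719476736 → NEW=0, ERR=8484214033177/68719476736
(3,4): OLD=129461419993081/549755813888 → NEW=255, ERR=-10726312548359/549755813888
(3,5): OLD=2021928967399159/8796093022208 → NEW=255, ERR=-221074753263881/8796093022208
(4,0): OLD=212395564395/2147483648 → NEW=0, ERR=212395564395/2147483648
(4,1): OLD=5987218209519/34359738368 → NEW=255, ERR=-2774515074321/34359738368
(4,2): OLD=112981598256157/1099511627776 → NEW=0, ERR=112981598256157/1099511627776
(4,3): OLD=4447322503436401/17592186044416 → NEW=255, ERR=-38684937889679/17592186044416
(4,4): OLD=57968250809182593/281474976710656 → NEW=255, ERR=-13807868252034687/281474976710656
(4,5): OLD=961359398767177447/4503599627370496 → NEW=255, ERR=-187058506212299033/4503599627370496
Row 0: ..####
Row 1: .#.#.#
Row 2: .#.###
Row 3: ..#.##
Row 4: .#.###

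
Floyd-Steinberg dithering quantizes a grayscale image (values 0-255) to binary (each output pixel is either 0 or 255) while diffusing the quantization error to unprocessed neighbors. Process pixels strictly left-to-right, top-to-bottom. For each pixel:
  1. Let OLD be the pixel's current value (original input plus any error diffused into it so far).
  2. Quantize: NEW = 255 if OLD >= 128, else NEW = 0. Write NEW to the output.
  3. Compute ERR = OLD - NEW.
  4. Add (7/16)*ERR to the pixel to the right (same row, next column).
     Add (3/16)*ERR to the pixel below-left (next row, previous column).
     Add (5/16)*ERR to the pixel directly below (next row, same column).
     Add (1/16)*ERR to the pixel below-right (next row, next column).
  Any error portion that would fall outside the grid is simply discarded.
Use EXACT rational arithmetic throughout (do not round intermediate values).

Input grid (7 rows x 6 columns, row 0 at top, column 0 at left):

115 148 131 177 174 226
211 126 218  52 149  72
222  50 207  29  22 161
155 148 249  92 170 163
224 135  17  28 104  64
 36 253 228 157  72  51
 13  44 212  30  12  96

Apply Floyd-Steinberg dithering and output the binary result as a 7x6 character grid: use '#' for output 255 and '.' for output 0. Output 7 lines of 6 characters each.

(0,0): OLD=115 → NEW=0, ERR=115
(0,1): OLD=3173/16 → NEW=255, ERR=-907/16
(0,2): OLD=27187/256 → NEW=0, ERR=27187/256
(0,3): OLD=915301/4096 → NEW=255, ERR=-129179/4096
(0,4): OLD=10499011/65536 → NEW=255, ERR=-6212669/65536
(0,5): OLD=193489493/1048576 → NEW=255, ERR=-73897387/1048576
(1,0): OLD=60495/256 → NEW=255, ERR=-4785/256
(1,1): OLD=260521/2048 → NEW=0, ERR=260521/2048
(1,2): OLD=19489373/65536 → NEW=255, ERR=2777693/65536
(1,3): OLD=12989337/262144 → NEW=0, ERR=12989337/262144
(1,4): OLD=2111731115/16777216 → NEW=0, ERR=2111731115/16777216
(1,5): OLD=26607236413/268435456 → NEW=0, ERR=26607236413/268435456
(2,0): OLD=7864659/32768 → NEW=255, ERR=-491181/32768
(2,1): OLD=94343745/1048576 → NEW=0, ERR=94343745/1048576
(2,2): OLD=4644764163/16777216 → NEW=255, ERR=366574083/16777216
(2,3): OLD=10776758699/134217728 → NEW=0, ERR=10776758699/134217728
(2,4): OLD=507425181825/4294967296 → NEW=0, ERR=507425181825/4294967296
(2,5): OLD=17284994105751/68719476736 → NEW=255, ERR=-238472461929/68719476736
(3,0): OLD=2804910755/16777216 → NEW=255, ERR=-1473279325/16777216
(3,1): OLD=18905614695/134217728 → NEW=255, ERR=-15319905945/134217728
(3,2): OLD=243276662757/1073741824 → NEW=255, ERR=-30527502363/1073741824
(3,3): OLD=8807821696111/68719476736 → NEW=255, ERR=-8715644871569/68719476736
(3,4): OLD=85651880117519/549755813888 → NEW=255, ERR=-54535852423921/549755813888
(3,5): OLD=1107423720448897/8796093022208 → NEW=0, ERR=1107423720448897/8796093022208
(4,0): OLD=376145446317/2147483648 → NEW=255, ERR=-171462883923/2147483648
(4,1): OLD=1840987248841/34359738368 → NEW=0, ERR=1840987248841/34359738368
(4,2): OLD=705991941259/1099511627776 → NEW=0, ERR=705991941259/1099511627776
(4,3): OLD=-558203713856297/17592186044416 → NEW=0, ERR=-558203713856297/17592186044416
(4,4): OLD=21053572428658503/281474976710656 → NEW=0, ERR=21053572428658503/281474976710656
(4,5): OLD=584870821983097233/4503599627370496 → NEW=255, ERR=-563547082996379247/4503599627370496
(5,0): OLD=11597140332651/549755813888 → NEW=0, ERR=11597140332651/549755813888
(5,1): OLD=4822069972964123/17592186044416 → NEW=255, ERR=336062531638043/17592186044416
(5,2): OLD=32926593048317145/140737488355328 → NEW=255, ERR=-2961466482291495/140737488355328
(5,3): OLD=684289764859520995/4503599627370496 → NEW=255, ERR=-464128140119955485/4503599627370496
(5,4): OLD=223749273055931683/9007199254740992 → NEW=0, ERR=223749273055931683/9007199254740992
(5,5): OLD=3954362991013450879/144115188075855872 → NEW=0, ERR=3954362991013450879/144115188075855872
(6,0): OLD=6522904745376817/281474976710656 → NEW=0, ERR=6522904745376817/281474976710656
(6,1): OLD=258872656309551325/4503599627370496 → NEW=0, ERR=258872656309551325/4503599627370496
(6,2): OLD=3827032870195103765/18014398509481984 → NEW=255, ERR=-766638749722802155/18014398509481984
(6,3): OLD=-5038694837305093727/288230376151711744 → NEW=0, ERR=-5038694837305093727/288230376151711744
(6,4): OLD=49891229027345622273/4611686018427387904 → NEW=0, ERR=49891229027345622273/4611686018427387904
(6,5): OLD=8180046033862676338791/73786976294838206464 → NEW=0, ERR=8180046033862676338791/73786976294838206464
Row 0: .#.###
Row 1: #.#...
Row 2: #.#..#
Row 3: #####.
Row 4: #....#
Row 5: .###..
Row 6: ..#...

Answer: .#.###
#.#...
#.#..#
#####.
#....#
.###..
..#...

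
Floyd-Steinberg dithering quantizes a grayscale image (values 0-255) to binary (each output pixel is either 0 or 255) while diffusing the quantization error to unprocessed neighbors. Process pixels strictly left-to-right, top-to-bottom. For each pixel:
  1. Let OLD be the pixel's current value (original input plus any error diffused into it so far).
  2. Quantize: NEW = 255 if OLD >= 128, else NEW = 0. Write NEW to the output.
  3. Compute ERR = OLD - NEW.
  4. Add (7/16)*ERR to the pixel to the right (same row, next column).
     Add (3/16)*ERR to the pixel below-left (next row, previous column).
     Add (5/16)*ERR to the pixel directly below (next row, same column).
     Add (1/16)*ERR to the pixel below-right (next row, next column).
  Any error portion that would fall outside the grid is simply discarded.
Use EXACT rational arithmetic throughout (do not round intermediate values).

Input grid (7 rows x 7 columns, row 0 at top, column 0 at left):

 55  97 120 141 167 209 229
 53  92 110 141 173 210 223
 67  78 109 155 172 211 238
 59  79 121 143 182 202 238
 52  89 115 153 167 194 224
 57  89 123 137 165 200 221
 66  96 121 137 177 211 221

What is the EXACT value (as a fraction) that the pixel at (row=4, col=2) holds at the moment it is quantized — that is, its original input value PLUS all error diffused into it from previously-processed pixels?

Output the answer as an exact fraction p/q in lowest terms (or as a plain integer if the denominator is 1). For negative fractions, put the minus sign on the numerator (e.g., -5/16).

(0,0): OLD=55 → NEW=0, ERR=55
(0,1): OLD=1937/16 → NEW=0, ERR=1937/16
(0,2): OLD=44279/256 → NEW=255, ERR=-21001/256
(0,3): OLD=430529/4096 → NEW=0, ERR=430529/4096
(0,4): OLD=13958215/65536 → NEW=255, ERR=-2753465/65536
(0,5): OLD=199878129/1048576 → NEW=255, ERR=-67508751/1048576
(0,6): OLD=3369421207/16777216 → NEW=255, ERR=-908768873/16777216
(1,0): OLD=23779/256 → NEW=0, ERR=23779/256
(1,1): OLD=324661/2048 → NEW=255, ERR=-197579/2048
(1,2): OLD=4550233/65536 → NEW=0, ERR=4550233/65536
(1,3): OLD=50126629/262144 → NEW=255, ERR=-16720091/262144
(1,4): OLD=2121707791/16777216 → NEW=0, ERR=2121707791/16777216
(1,5): OLD=31195753279/134217728 → NEW=255, ERR=-3029767361/134217728
(1,6): OLD=412688606929/2147483648 → NEW=255, ERR=-134919723311/2147483648
(2,0): OLD=2553879/32768 → NEW=0, ERR=2553879/32768
(2,1): OLD=105668717/1048576 → NEW=0, ERR=105668717/1048576
(2,2): OLD=2630614663/16777216 → NEW=255, ERR=-1647575417/16777216
(2,3): OLD=16127010831/134217728 → NEW=0, ERR=16127010831/134217728
(2,4): OLD=274737293119/1073741824 → NEW=255, ERR=933127999/1073741824
(2,5): OLD=6887406626069/34359738368 → NEW=255, ERR=-1874326657771/34359738368
(2,6): OLD=106152398791651/549755813888 → NEW=255, ERR=-34035333749789/549755813888
(3,0): OLD=1715482535/16777216 → NEW=0, ERR=1715482535/16777216
(3,1): OLD=19016567963/134217728 → NEW=255, ERR=-15208952677/134217728
(3,2): OLD=74693232129/1073741824 → NEW=0, ERR=74693232129/1073741824
(3,3): OLD=880502227191/4294967296 → NEW=255, ERR=-214714433289/4294967296
(3,4): OLD=86686385142695/549755813888 → NEW=255, ERR=-53501347398745/549755813888
(3,5): OLD=575363493179621/4398046511104 → NEW=255, ERR=-546138367151899/4398046511104
(3,6): OLD=11323465382034491/70368744177664 → NEW=255, ERR=-6620564383269829/70368744177664
(4,0): OLD=134661593065/2147483648 → NEW=0, ERR=134661593065/2147483648
(4,1): OLD=3451672809301/34359738368 → NEW=0, ERR=3451672809301/34359738368
(4,2): OLD=90287907118619/549755813888 → NEW=255, ERR=-49899825422821/549755813888
Target (4,2): original=115, with diffused error = 90287907118619/549755813888

Answer: 90287907118619/549755813888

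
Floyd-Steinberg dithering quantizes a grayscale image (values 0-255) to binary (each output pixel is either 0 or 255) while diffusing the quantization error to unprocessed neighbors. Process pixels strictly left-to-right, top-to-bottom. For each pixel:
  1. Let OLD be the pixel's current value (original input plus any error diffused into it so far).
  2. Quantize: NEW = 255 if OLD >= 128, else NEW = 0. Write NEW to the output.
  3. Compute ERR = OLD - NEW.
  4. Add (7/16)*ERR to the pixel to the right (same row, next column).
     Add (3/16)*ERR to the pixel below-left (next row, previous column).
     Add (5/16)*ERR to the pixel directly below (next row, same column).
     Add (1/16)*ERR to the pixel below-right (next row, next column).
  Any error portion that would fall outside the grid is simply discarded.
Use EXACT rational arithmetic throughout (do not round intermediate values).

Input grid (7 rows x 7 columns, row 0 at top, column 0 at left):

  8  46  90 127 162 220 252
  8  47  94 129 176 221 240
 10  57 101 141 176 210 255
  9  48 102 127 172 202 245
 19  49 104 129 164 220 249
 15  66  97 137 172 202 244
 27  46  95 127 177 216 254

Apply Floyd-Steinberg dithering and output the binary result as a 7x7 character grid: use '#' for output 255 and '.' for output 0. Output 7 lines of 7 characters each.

(0,0): OLD=8 → NEW=0, ERR=8
(0,1): OLD=99/2 → NEW=0, ERR=99/2
(0,2): OLD=3573/32 → NEW=0, ERR=3573/32
(0,3): OLD=90035/512 → NEW=255, ERR=-40525/512
(0,4): OLD=1043429/8192 → NEW=0, ERR=1043429/8192
(0,5): OLD=36139843/131072 → NEW=255, ERR=2716483/131072
(0,6): OLD=547497685/2097152 → NEW=255, ERR=12723925/2097152
(1,0): OLD=633/32 → NEW=0, ERR=633/32
(1,1): OLD=23695/256 → NEW=0, ERR=23695/256
(1,2): OLD=1291387/8192 → NEW=255, ERR=-797573/8192
(1,3): OLD=3032063/32768 → NEW=0, ERR=3032063/32768
(1,4): OLD=535245885/2097152 → NEW=255, ERR=472125/2097152
(1,5): OLD=3970721293/16777216 → NEW=255, ERR=-307468787/16777216
(1,6): OLD=63128894755/268435456 → NEW=255, ERR=-5322146525/268435456
(2,0): OLD=137365/4096 → NEW=0, ERR=137365/4096
(2,1): OLD=10954743/131072 → NEW=0, ERR=10954743/131072
(2,2): OLD=273206309/2097152 → NEW=255, ERR=-261567451/2097152
(2,3): OLD=1833850301/16777216 → NEW=0, ERR=1833850301/16777216
(2,4): OLD=30365243629/134217728 → NEW=255, ERR=-3860277011/134217728
(2,5): OLD=807395743471/4294967296 → NEW=255, ERR=-287820917009/4294967296
(2,6): OLD=15004236417145/68719476736 → NEW=255, ERR=-2519230150535/68719476736
(3,0): OLD=73716997/2097152 → NEW=0, ERR=73716997/2097152
(3,1): OLD=1144319841/16777216 → NEW=0, ERR=1144319841/16777216
(3,2): OLD=15915857683/134217728 → NEW=0, ERR=15915857683/134217728
(3,3): OLD=107293572805/536870912 → NEW=255, ERR=-29608509755/536870912
(3,4): OLD=9150032056581/68719476736 → NEW=255, ERR=-8373434511099/68719476736
(3,5): OLD=65463740795551/549755813888 → NEW=0, ERR=65463740795551/549755813888
(3,6): OLD=2475678692611265/8796093022208 → NEW=255, ERR=232674971948225/8796093022208
(4,0): OLD=11481913067/268435456 → NEW=0, ERR=11481913067/268435456
(4,1): OLD=487303297967/4294967296 → NEW=0, ERR=487303297967/4294967296
(4,2): OLD=12686827540769/68719476736 → NEW=255, ERR=-4836639026911/68719476736
(4,3): OLD=36029848075963/549755813888 → NEW=0, ERR=36029848075963/549755813888
(4,4): OLD=762951460063713/4398046511104 → NEW=255, ERR=-358550400267807/4398046511104
(4,5): OLD=30805866396490945/140737488355328 → NEW=255, ERR=-5082193134117695/140737488355328
(4,6): OLD=560495517068321943/2251799813685248 → NEW=255, ERR=-13713435421416297/2251799813685248
(5,0): OLD=3411255090301/68719476736 → NEW=0, ERR=3411255090301/68719476736
(5,1): OLD=61930134783551/549755813888 → NEW=0, ERR=61930134783551/549755813888
(5,2): OLD=631865385965129/4398046511104 → NEW=255, ERR=-489636474366391/4398046511104
(5,3): OLD=3134530228144013/35184372088832 → NEW=0, ERR=3134530228144013/35184372088832
(5,4): OLD=411685412004139343/2251799813685248 → NEW=255, ERR=-162523540485598897/2251799813685248
(5,5): OLD=2754429326250373791/18014398509481984 → NEW=255, ERR=-1839242293667532129/18014398509481984
(5,6): OLD=56254457587321223793/288230376151711744 → NEW=255, ERR=-17244288331365270927/288230376151711744
(6,0): OLD=559735119562309/8796093022208 → NEW=0, ERR=559735119562309/8796093022208
(6,1): OLD=12845302889325513/140737488355328 → NEW=0, ERR=12845302889325513/140737488355328
(6,2): OLD=278964743869071803/2251799813685248 → NEW=0, ERR=278964743869071803/2251799813685248
(6,3): OLD=3396597802582810917/18014398509481984 → NEW=255, ERR=-1197073817335095003/18014398509481984
(6,4): OLD=4027933854236312007/36028797018963968 → NEW=0, ERR=4027933854236312007/36028797018963968
(6,5): OLD=1002013214147894217739/4611686018427387904 → NEW=255, ERR=-173966720551089697781/4611686018427387904
(6,6): OLD=15673735841343166658205/73786976294838206464 → NEW=255, ERR=-3141943113840575990115/73786976294838206464
Row 0: ...#.##
Row 1: ..#.###
Row 2: ..#.###
Row 3: ...##.#
Row 4: ..#.###
Row 5: ..#.###
Row 6: ...#.##

Answer: ...#.##
..#.###
..#.###
...##.#
..#.###
..#.###
...#.##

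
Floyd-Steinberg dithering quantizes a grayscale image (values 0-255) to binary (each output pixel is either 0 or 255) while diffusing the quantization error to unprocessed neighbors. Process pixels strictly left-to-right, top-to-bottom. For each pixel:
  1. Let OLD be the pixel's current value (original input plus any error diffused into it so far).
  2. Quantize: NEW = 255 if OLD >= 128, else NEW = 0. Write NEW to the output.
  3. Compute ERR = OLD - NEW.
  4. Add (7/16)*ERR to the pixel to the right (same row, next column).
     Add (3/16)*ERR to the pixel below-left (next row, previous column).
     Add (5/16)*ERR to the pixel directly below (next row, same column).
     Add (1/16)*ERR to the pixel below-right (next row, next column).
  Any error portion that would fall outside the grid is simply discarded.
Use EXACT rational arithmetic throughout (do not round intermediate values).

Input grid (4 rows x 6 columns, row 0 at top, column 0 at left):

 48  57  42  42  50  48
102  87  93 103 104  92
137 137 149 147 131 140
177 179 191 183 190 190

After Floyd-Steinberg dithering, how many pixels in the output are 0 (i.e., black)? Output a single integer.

Answer: 12

Derivation:
(0,0): OLD=48 → NEW=0, ERR=48
(0,1): OLD=78 → NEW=0, ERR=78
(0,2): OLD=609/8 → NEW=0, ERR=609/8
(0,3): OLD=9639/128 → NEW=0, ERR=9639/128
(0,4): OLD=169873/2048 → NEW=0, ERR=169873/2048
(0,5): OLD=2761975/32768 → NEW=0, ERR=2761975/32768
(1,0): OLD=1053/8 → NEW=255, ERR=-987/8
(1,1): OLD=4779/64 → NEW=0, ERR=4779/64
(1,2): OLD=344991/2048 → NEW=255, ERR=-177249/2048
(1,3): OLD=892751/8192 → NEW=0, ERR=892751/8192
(1,4): OLD=103866329/524288 → NEW=255, ERR=-29827111/524288
(1,5): OLD=827407647/8388608 → NEW=0, ERR=827407647/8388608
(2,0): OLD=115145/1024 → NEW=0, ERR=115145/1024
(2,1): OLD=6081467/32768 → NEW=255, ERR=-2274373/32768
(2,2): OLD=61178241/524288 → NEW=0, ERR=61178241/524288
(2,3): OLD=906098153/4194304 → NEW=255, ERR=-163449367/4194304
(2,4): OLD=16304462315/134217728 → NEW=0, ERR=16304462315/134217728
(2,5): OLD=473335818269/2147483648 → NEW=255, ERR=-74272511971/2147483648
(3,0): OLD=104399057/524288 → NEW=255, ERR=-29294383/524288
(3,1): OLD=678519637/4194304 → NEW=255, ERR=-391027883/4194304
(3,2): OLD=5873129819/33554432 → NEW=255, ERR=-2683250341/33554432
(3,3): OLD=356281615957/2147483648 → NEW=255, ERR=-191326714283/2147483648
(3,4): OLD=3093458331661/17179869184 → NEW=255, ERR=-1287408310259/17179869184
(3,5): OLD=42331014845027/274877906944 → NEW=255, ERR=-27762851425693/274877906944
Output grid:
  Row 0: ......  (6 black, running=6)
  Row 1: #.#.#.  (3 black, running=9)
  Row 2: .#.#.#  (3 black, running=12)
  Row 3: ######  (0 black, running=12)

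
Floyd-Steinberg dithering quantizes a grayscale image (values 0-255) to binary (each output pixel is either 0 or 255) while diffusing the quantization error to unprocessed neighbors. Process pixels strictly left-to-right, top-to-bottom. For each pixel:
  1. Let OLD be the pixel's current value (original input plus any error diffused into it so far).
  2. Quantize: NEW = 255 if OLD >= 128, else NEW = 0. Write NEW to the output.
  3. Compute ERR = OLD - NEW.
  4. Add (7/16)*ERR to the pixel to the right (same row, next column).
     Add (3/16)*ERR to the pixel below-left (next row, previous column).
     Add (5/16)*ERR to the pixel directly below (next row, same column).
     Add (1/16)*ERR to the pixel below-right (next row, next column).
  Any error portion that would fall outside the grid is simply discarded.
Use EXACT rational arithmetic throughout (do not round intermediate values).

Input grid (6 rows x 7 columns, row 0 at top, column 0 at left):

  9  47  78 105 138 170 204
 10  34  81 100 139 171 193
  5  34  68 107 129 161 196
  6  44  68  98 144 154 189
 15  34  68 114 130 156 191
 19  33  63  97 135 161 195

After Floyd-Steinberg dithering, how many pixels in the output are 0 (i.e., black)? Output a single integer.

Answer: 25

Derivation:
(0,0): OLD=9 → NEW=0, ERR=9
(0,1): OLD=815/16 → NEW=0, ERR=815/16
(0,2): OLD=25673/256 → NEW=0, ERR=25673/256
(0,3): OLD=609791/4096 → NEW=255, ERR=-434689/4096
(0,4): OLD=6001145/65536 → NEW=0, ERR=6001145/65536
(0,5): OLD=220265935/1048576 → NEW=255, ERR=-47120945/1048576
(0,6): OLD=3092705449/16777216 → NEW=255, ERR=-1185484631/16777216
(1,0): OLD=5725/256 → NEW=0, ERR=5725/256
(1,1): OLD=161931/2048 → NEW=0, ERR=161931/2048
(1,2): OLD=8533863/65536 → NEW=255, ERR=-8177817/65536
(1,3): OLD=9353371/262144 → NEW=0, ERR=9353371/262144
(1,4): OLD=2821375793/16777216 → NEW=255, ERR=-1456814287/16777216
(1,5): OLD=14957463297/134217728 → NEW=0, ERR=14957463297/134217728
(1,6): OLD=465715720943/2147483648 → NEW=255, ERR=-81892609297/2147483648
(2,0): OLD=878633/32768 → NEW=0, ERR=878633/32768
(2,1): OLD=50793555/1048576 → NEW=0, ERR=50793555/1048576
(2,2): OLD=1037329337/16777216 → NEW=0, ERR=1037329337/16777216
(2,3): OLD=16256506929/134217728 → NEW=0, ERR=16256506929/134217728
(2,4): OLD=191104841729/1073741824 → NEW=255, ERR=-82699323391/1073741824
(2,5): OLD=5138574356907/34359738368 → NEW=255, ERR=-3623158926933/34359738368
(2,6): OLD=79667728893789/549755813888 → NEW=255, ERR=-60520003647651/549755813888
(3,0): OLD=393625241/16777216 → NEW=0, ERR=393625241/16777216
(3,1): OLD=11095934629/134217728 → NEW=0, ERR=11095934629/134217728
(3,2): OLD=160232349887/1073741824 → NEW=255, ERR=-113571815233/1073741824
(3,3): OLD=339293964489/4294967296 → NEW=0, ERR=339293964489/4294967296
(3,4): OLD=78225596461721/549755813888 → NEW=255, ERR=-61962136079719/549755813888
(3,5): OLD=203554297094107/4398046511104 → NEW=0, ERR=203554297094107/4398046511104
(3,6): OLD=11840008240683781/70368744177664 → NEW=255, ERR=-6104021524620539/70368744177664
(4,0): OLD=81245068247/2147483648 → NEW=0, ERR=81245068247/2147483648
(4,1): OLD=1993574492011/34359738368 → NEW=0, ERR=1993574492011/34359738368
(4,2): OLD=44150540763941/549755813888 → NEW=0, ERR=44150540763941/549755813888
(4,3): OLD=642460674756903/4398046511104 → NEW=255, ERR=-479041185574617/4398046511104
(4,4): OLD=2137131455902149/35184372088832 → NEW=0, ERR=2137131455902149/35184372088832
(4,5): OLD=195601351625542341/1125899906842624 → NEW=255, ERR=-91503124619326779/1125899906842624
(4,6): OLD=2364016421062219763/18014398509481984 → NEW=255, ERR=-2229655198855686157/18014398509481984
(5,0): OLD=22925689399665/549755813888 → NEW=0, ERR=22925689399665/549755813888
(5,1): OLD=381743607327227/4398046511104 → NEW=0, ERR=381743607327227/4398046511104
(5,2): OLD=3844755871647309/35184372088832 → NEW=0, ERR=3844755871647309/35184372088832
(5,3): OLD=35797409068506209/281474976710656 → NEW=0, ERR=35797409068506209/281474976710656
(5,4): OLD=3379068368277503243/18014398509481984 → NEW=255, ERR=-1214603251640402677/18014398509481984
(5,5): OLD=12493931769125735771/144115188075855872 → NEW=0, ERR=12493931769125735771/144115188075855872
(5,6): OLD=436198301275049197045/2305843009213693952 → NEW=255, ERR=-151791666074442760715/2305843009213693952
Output grid:
  Row 0: ...#.##  (4 black, running=4)
  Row 1: ..#.#.#  (4 black, running=8)
  Row 2: ....###  (4 black, running=12)
  Row 3: ..#.#.#  (4 black, running=16)
  Row 4: ...#.##  (4 black, running=20)
  Row 5: ....#.#  (5 black, running=25)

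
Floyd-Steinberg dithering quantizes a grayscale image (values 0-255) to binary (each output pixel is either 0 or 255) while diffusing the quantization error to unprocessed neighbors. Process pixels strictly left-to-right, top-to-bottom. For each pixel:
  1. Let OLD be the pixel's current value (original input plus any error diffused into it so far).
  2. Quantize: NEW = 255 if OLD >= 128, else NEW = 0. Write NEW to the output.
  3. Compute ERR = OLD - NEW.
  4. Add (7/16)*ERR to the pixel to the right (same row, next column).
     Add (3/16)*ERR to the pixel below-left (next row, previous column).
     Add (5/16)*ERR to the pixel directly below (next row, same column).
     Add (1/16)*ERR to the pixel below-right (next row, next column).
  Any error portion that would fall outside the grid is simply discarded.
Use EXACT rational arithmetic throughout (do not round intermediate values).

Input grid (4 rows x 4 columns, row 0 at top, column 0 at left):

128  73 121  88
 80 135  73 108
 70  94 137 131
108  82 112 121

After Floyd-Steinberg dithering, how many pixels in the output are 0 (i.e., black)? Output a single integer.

Answer: 9

Derivation:
(0,0): OLD=128 → NEW=255, ERR=-127
(0,1): OLD=279/16 → NEW=0, ERR=279/16
(0,2): OLD=32929/256 → NEW=255, ERR=-32351/256
(0,3): OLD=133991/4096 → NEW=0, ERR=133991/4096
(1,0): OLD=11157/256 → NEW=0, ERR=11157/256
(1,1): OLD=261907/2048 → NEW=0, ERR=261907/2048
(1,2): OLD=6336143/65536 → NEW=0, ERR=6336143/65536
(1,3): OLD=160036633/1048576 → NEW=255, ERR=-107350247/1048576
(2,0): OLD=3525761/32768 → NEW=0, ERR=3525761/32768
(2,1): OLD=211696539/1048576 → NEW=255, ERR=-55690341/1048576
(2,2): OLD=278447911/2097152 → NEW=255, ERR=-256325849/2097152
(2,3): OLD=1730603755/33554432 → NEW=0, ERR=1730603755/33554432
(3,0): OLD=2208990065/16777216 → NEW=255, ERR=-2069200015/16777216
(3,1): OLD=-1274550737/268435456 → NEW=0, ERR=-1274550737/268435456
(3,2): OLD=335343701457/4294967296 → NEW=0, ERR=335343701457/4294967296
(3,3): OLD=11245093659703/68719476736 → NEW=255, ERR=-6278372907977/68719476736
Output grid:
  Row 0: #.#.  (2 black, running=2)
  Row 1: ...#  (3 black, running=5)
  Row 2: .##.  (2 black, running=7)
  Row 3: #..#  (2 black, running=9)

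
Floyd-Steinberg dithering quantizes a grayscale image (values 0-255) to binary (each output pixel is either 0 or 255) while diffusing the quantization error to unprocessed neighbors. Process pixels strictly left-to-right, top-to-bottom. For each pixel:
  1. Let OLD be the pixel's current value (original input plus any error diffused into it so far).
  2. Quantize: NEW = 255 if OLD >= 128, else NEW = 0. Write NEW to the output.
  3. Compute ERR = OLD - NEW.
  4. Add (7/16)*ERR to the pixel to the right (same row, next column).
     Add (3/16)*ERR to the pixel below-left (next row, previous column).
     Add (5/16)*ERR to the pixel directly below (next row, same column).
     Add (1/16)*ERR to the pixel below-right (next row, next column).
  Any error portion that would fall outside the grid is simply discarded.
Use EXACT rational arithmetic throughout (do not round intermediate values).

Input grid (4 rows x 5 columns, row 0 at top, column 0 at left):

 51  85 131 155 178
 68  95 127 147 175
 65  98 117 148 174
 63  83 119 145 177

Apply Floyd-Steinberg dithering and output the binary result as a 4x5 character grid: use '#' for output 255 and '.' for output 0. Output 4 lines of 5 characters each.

Answer: ..#.#
.#.##
.#.#.
..#.#

Derivation:
(0,0): OLD=51 → NEW=0, ERR=51
(0,1): OLD=1717/16 → NEW=0, ERR=1717/16
(0,2): OLD=45555/256 → NEW=255, ERR=-19725/256
(0,3): OLD=496805/4096 → NEW=0, ERR=496805/4096
(0,4): OLD=15143043/65536 → NEW=255, ERR=-1568637/65536
(1,0): OLD=26639/256 → NEW=0, ERR=26639/256
(1,1): OLD=333417/2048 → NEW=255, ERR=-188823/2048
(1,2): OLD=6031517/65536 → NEW=0, ERR=6031517/65536
(1,3): OLD=56587545/262144 → NEW=255, ERR=-10259175/262144
(1,4): OLD=662611755/4194304 → NEW=255, ERR=-406935765/4194304
(2,0): OLD=2629011/32768 → NEW=0, ERR=2629011/32768
(2,1): OLD=134269057/1048576 → NEW=255, ERR=-133117823/1048576
(2,2): OLD=1293843395/16777216 → NEW=0, ERR=1293843395/16777216
(2,3): OLD=42163254425/268435456 → NEW=255, ERR=-26287786855/268435456
(2,4): OLD=422584961519/4294967296 → NEW=0, ERR=422584961519/4294967296
(3,0): OLD=1078252899/16777216 → NEW=0, ERR=1078252899/16777216
(3,1): OLD=12203035559/134217728 → NEW=0, ERR=12203035559/134217728
(3,2): OLD=672509554397/4294967296 → NEW=255, ERR=-422707106083/4294967296
(3,3): OLD=812666278677/8589934592 → NEW=0, ERR=812666278677/8589934592
(3,4): OLD=33399999151113/137438953472 → NEW=255, ERR=-1646933984247/137438953472
Row 0: ..#.#
Row 1: .#.##
Row 2: .#.#.
Row 3: ..#.#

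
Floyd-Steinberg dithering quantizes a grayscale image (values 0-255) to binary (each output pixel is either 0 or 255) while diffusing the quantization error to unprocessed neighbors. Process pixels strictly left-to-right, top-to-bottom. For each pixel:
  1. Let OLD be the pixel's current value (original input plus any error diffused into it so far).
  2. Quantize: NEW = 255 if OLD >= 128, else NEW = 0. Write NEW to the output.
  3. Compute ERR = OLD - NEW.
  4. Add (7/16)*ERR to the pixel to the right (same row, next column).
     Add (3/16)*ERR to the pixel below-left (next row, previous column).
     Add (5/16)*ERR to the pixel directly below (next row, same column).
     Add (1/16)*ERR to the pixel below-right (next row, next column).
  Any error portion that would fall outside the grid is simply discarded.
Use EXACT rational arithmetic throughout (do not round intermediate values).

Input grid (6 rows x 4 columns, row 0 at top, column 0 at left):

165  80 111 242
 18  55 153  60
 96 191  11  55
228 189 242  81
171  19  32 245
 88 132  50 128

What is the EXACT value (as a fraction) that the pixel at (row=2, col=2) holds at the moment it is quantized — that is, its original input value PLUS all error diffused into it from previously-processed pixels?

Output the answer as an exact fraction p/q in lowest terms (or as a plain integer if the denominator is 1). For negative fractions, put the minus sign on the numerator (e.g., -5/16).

Answer: 76239989/1048576

Derivation:
(0,0): OLD=165 → NEW=255, ERR=-90
(0,1): OLD=325/8 → NEW=0, ERR=325/8
(0,2): OLD=16483/128 → NEW=255, ERR=-16157/128
(0,3): OLD=382517/2048 → NEW=255, ERR=-139723/2048
(1,0): OLD=-321/128 → NEW=0, ERR=-321/128
(1,1): OLD=38201/1024 → NEW=0, ERR=38201/1024
(1,2): OLD=3919789/32768 → NEW=0, ERR=3919789/32768
(1,3): OLD=43581771/524288 → NEW=0, ERR=43581771/524288
(2,0): OLD=1674627/16384 → NEW=0, ERR=1674627/16384
(2,1): OLD=141373137/524288 → NEW=255, ERR=7679697/524288
(2,2): OLD=76239989/1048576 → NEW=0, ERR=76239989/1048576
Target (2,2): original=11, with diffused error = 76239989/1048576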